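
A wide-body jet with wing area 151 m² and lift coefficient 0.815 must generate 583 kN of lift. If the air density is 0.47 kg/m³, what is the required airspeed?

L = ½ρv²S·CL ⇒ v = √(2L/(ρ·S·CL))
v = √(2 × 5.83×10^5 / (0.47 × 151 × 0.815)) = √20160 = 142 m/s

v = 142 m/s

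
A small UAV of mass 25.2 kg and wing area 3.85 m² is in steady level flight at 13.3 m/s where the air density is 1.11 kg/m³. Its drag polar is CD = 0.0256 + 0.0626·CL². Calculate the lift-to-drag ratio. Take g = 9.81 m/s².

L/D = 12.5

Weight W = mg = 25.2 × 9.81 = 247.21 N; in level flight L = W.
q = ½ρv² = ½ × 1.11 × 13.3² = 98.17 Pa.
Required CL = L/(qS) = 247.21/(98.17·3.85) = 0.6541.
CD = 0.0256 + 0.0626 × 0.6541² = 0.05238.
L/D = CL/CD = 0.6541 / 0.05238 = 12.5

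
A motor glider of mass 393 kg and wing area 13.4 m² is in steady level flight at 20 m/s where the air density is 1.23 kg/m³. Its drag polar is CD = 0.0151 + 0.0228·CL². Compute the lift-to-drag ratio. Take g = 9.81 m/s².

L/D = 25.3

In steady level flight, lift balances weight: W = mg = 393 × 9.81 = 3855.3 N.
q = ½ρv² = ½ × 1.23 × 20² = 246 Pa.
CL = 2W/(ρv²S) = 2×3855.3/(1.23×20²×13.4) = 1.17.
CD = 0.0151 + 0.0228 × 1.17² = 0.04629.
L/D = CL/CD = 1.17 / 0.04629 = 25.3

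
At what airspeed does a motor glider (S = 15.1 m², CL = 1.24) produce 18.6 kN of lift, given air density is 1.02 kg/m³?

L = ½ρv²S·CL ⇒ v = √(2L/(ρ·S·CL))
v = √(2 × 18600 / (1.02 × 15.1 × 1.24)) = √1948 = 44.1 m/s

v = 44.1 m/s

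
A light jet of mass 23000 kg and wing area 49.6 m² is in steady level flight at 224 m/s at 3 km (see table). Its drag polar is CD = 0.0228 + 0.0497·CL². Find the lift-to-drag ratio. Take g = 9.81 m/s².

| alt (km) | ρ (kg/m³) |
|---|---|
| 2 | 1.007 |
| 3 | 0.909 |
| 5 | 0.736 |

L/D = 8.05

At 3 km, from the table: ρ = 0.909 kg/m³.
Level flight ⇒ L = W = m·g = 23000 × 9.81 = 2.2563×10^5 N.
Dynamic pressure q = 0.5 × 0.909 × 224² = 22800 Pa.
Required CL = L/(qS) = 2.2563×10^5/(22800·49.6) = 0.1995.
CD = 0.0228 + 0.0497 × 0.1995² = 0.02478.
L/D = CL/CD = 0.1995 / 0.02478 = 8.05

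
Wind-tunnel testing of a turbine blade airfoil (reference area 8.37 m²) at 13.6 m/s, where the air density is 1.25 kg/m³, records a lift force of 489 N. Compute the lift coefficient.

From L = ½ρv²S·CL, rearranging gives CL = 2L/(ρv²S).
CL = 2 × 489 / (1.25 × 13.6² × 8.37) = 0.505

CL = 0.505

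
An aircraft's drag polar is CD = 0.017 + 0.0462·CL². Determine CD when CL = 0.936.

CD = 0.017 + 0.0462 × 0.936² = 0.017 + 0.04048 = 0.0575

CD = 0.0575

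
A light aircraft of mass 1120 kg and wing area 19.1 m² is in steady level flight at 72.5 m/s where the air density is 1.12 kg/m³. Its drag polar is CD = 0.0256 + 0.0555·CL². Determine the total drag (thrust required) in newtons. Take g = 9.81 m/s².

Weight W = mg = 1120 × 9.81 = 10987 N; in level flight L = W.
Dynamic pressure q = 0.5 × 1.12 × 72.5² = 2944 Pa.
Required CL = L/(qS) = 10987/(2944·19.1) = 0.1954.
CD = 0.0256 + 0.0555 × 0.1954² = 0.02772.
D = q·S·CD = 2944 × 19.1 × 0.02772 = 1558 N

D = 1560 N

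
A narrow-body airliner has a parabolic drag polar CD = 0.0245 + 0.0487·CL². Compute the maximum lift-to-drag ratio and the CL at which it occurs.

For CD = CD0 + K·CL², (L/D)max occurs at CL* = √(CD0/K) and equals 1/(2√(K·CD0)).
(L/D)max = 1/(2√(0.0487 × 0.0245)) = 1/(2 × 0.03454) = 14.5
CL* = √(0.0245/0.0487) = 0.709

(L/D)max = 14.5, at CL = 0.709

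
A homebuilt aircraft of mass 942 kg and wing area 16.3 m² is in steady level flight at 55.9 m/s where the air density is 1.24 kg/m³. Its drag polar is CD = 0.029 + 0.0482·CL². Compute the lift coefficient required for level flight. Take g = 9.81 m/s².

In steady level flight, lift balances weight: W = mg = 942 × 9.81 = 9241 N.
q = ½ρv² = ½ × 1.24 × 55.9² = 1937 Pa.
CL = 2W/(ρv²S) = 2×9241/(1.24×55.9²×16.3) = 0.2926.

CL = 0.293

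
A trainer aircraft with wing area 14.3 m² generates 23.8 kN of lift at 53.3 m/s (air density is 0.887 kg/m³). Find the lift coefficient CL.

From L = ½ρv²S·CL, rearranging gives CL = 2L/(ρv²S).
CL = 2 × 23800 / (0.887 × 53.3² × 14.3) = 1.32

CL = 1.32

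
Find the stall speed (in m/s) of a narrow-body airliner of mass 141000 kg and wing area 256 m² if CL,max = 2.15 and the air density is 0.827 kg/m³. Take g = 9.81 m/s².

V_stall = 78 m/s

Weight W = mg = 141000 × 9.81 = 1.383×10^6 N.
V_stall = √(2W/(ρ·S·CL,max)) = √(2 × 1.383×10^6 / (0.827 × 256 × 2.15))
V_stall = √6078 = 78 m/s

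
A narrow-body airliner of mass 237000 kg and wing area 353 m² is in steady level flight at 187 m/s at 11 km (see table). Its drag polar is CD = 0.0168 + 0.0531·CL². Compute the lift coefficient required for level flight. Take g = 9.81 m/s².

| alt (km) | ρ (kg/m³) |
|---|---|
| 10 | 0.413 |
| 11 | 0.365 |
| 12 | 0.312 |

At 11 km, from the table: ρ = 0.365 kg/m³.
In steady level flight, lift balances weight: W = mg = 237000 × 9.81 = 2.325×10^6 N.
q = ½ρv² = ½ × 0.365 × 187² = 6382 Pa.
CL = 2W/(ρv²S) = 2×2.325×10^6/(0.365×187²×353) = 1.032.

CL = 1.03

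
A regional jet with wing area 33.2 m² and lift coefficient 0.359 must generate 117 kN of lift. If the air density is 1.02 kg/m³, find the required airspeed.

v = 139 m/s

L = ½ρv²S·CL ⇒ v = √(2L/(ρ·S·CL))
v = √(2 × 1.17×10^5 / (1.02 × 33.2 × 0.359)) = √19250 = 139 m/s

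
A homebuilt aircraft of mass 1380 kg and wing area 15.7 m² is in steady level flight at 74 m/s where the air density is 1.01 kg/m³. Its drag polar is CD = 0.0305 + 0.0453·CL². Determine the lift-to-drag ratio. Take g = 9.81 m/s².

Weight W = mg = 1380 × 9.81 = 13538 N; in level flight L = W.
Dynamic pressure q = 0.5 × 1.01 × 74² = 2765 Pa.
CL = W/(q·S) = 13538 / (2765 × 15.7) = 0.3118.
CD = 0.0305 + 0.0453 × 0.3118² = 0.0349.
L/D = CL/CD = 0.3118 / 0.0349 = 8.93

L/D = 8.93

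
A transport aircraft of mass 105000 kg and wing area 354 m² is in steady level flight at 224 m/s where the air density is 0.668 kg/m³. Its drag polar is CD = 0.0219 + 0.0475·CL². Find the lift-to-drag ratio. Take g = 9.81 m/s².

L/D = 7.44

In steady level flight, lift balances weight: W = mg = 105000 × 9.81 = 1.03×10^6 N.
q = ½ρv² = ½ × 0.668 × 224² = 16760 Pa.
Required CL = L/(qS) = 1.03×10^6/(16760·354) = 0.1736.
CD = 0.0219 + 0.0475 × 0.1736² = 0.02333.
L/D = CL/CD = 0.1736 / 0.02333 = 7.44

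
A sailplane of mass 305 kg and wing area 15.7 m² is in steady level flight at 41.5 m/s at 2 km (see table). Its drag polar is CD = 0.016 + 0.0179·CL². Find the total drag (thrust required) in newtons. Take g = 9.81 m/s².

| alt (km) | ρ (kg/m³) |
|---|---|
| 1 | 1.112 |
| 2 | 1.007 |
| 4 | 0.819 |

At 2 km, from the table: ρ = 1.007 kg/m³.
Level flight ⇒ L = W = m·g = 305 × 9.81 = 2992.1 N.
q = ½ρv² = ½ × 1.007 × 41.5² = 867.2 Pa.
CL = W/(q·S) = 2992.1 / (867.2 × 15.7) = 0.2198.
CD = 0.016 + 0.0179 × 0.2198² = 0.01686.
D = q·S·CD = 867.2 × 15.7 × 0.01686 = 229.6 N

D = 230 N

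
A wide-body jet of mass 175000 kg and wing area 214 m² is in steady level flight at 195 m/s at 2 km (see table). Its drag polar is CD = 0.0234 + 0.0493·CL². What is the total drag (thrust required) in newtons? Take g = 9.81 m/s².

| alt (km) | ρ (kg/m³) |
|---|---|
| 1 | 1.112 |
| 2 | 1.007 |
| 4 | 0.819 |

At 2 km, from the table: ρ = 1.007 kg/m³.
Weight W = mg = 175000 × 9.81 = 1.7168×10^6 N; in level flight L = W.
q = ½ρv² = ½ × 1.007 × 195² = 19150 Pa.
CL = W/(q·S) = 1.7168×10^6 / (19150 × 214) = 0.419.
CD = 0.0234 + 0.0493 × 0.419² = 0.03206.
D = q·S·CD = 19150 × 214 × 0.03206 = 1.313×10^5 N

D = 1.31×10^5 N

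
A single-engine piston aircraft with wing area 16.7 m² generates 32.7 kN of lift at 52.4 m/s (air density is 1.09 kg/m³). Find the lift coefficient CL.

CL = 1.31

From L = ½ρv²S·CL, rearranging gives CL = 2L/(ρv²S).
CL = 2 × 32700 / (1.09 × 52.4² × 16.7) = 1.31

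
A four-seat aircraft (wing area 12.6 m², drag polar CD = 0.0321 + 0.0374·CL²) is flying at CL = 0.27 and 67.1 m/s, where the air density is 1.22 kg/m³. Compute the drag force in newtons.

CD = 0.0321 + 0.0374 × 0.27² = 0.03483
D = ½ρv²S·CD = ½ × 1.22 × 67.1² × 12.6 × 0.03483 = 1210 N

D = 1210 N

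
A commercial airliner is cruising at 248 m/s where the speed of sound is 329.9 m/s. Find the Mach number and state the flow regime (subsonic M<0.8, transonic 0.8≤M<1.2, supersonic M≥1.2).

M = 0.752 (subsonic)

M = v/a = 248 / 329.9 = 0.752
M = 0.752 → subsonic.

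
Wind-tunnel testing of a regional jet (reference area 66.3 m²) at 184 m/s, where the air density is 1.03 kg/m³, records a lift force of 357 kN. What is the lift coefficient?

CL = 0.309

From L = ½ρv²S·CL, rearranging gives CL = 2L/(ρv²S).
CL = 2 × 3.57×10^5 / (1.03 × 184² × 66.3) = 0.309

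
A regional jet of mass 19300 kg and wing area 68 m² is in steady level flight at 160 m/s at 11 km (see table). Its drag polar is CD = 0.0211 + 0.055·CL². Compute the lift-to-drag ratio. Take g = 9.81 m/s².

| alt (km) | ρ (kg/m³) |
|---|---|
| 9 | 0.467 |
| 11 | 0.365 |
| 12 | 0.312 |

L/D = 14.7

At 11 km, from the table: ρ = 0.365 kg/m³.
Level flight ⇒ L = W = m·g = 19300 × 9.81 = 1.8933×10^5 N.
q = ½ρv² = ½ × 0.365 × 160² = 4672 Pa.
CL = W/(q·S) = 1.8933×10^5 / (4672 × 68) = 0.596.
CD = 0.0211 + 0.055 × 0.596² = 0.04063.
L/D = CL/CD = 0.596 / 0.04063 = 14.7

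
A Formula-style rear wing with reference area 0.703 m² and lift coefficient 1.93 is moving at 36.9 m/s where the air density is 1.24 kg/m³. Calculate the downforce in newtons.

Dynamic pressure q = ½ρv² = ½ × 1.24 × 36.9² = 844.2 Pa.
L = q·S·CL = 844.2 × 0.703 × 1.93 = 1150 N

L = 1150 N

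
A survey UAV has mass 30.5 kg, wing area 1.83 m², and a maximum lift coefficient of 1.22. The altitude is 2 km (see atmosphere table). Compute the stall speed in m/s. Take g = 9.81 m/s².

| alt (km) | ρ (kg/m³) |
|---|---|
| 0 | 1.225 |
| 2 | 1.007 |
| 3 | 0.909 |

At 2 km, from the table: ρ = 1.007 kg/m³.
At stall, lift equals weight: L = W = m·g = 30.5 × 9.81 = 299.2 N.
V_stall = √(2W/(ρ·S·CL,max)) = √(2 × 299.2 / (1.007 × 1.83 × 1.22))
V_stall = √266.2 = 16.3 m/s

V_stall = 16.3 m/s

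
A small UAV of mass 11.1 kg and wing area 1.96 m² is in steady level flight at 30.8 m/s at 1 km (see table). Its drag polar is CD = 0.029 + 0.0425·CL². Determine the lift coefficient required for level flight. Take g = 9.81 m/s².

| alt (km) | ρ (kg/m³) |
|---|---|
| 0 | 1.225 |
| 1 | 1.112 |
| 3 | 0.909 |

CL = 0.105

At 1 km, from the table: ρ = 1.112 kg/m³.
In steady level flight, lift balances weight: W = mg = 11.1 × 9.81 = 108.89 N.
q = ½ρv² = ½ × 1.112 × 30.8² = 527.4 Pa.
Required CL = L/(qS) = 108.89/(527.4·1.96) = 0.1053.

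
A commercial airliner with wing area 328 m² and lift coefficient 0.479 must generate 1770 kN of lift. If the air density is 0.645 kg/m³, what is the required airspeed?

L = ½ρv²S·CL ⇒ v = √(2L/(ρ·S·CL))
v = √(2 × 1.77×10^6 / (0.645 × 328 × 0.479)) = √34930 = 187 m/s

v = 187 m/s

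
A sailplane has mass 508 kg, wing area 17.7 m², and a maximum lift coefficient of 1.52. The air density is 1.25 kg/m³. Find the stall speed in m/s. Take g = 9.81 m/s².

Weight W = mg = 508 × 9.81 = 4983 N.
From L = ½ρV²S·CL,max = W: V_stall = √(2W/(ρSCL,max)) = √(2·4983/(1.25·17.7·1.52))
V_stall = √296.4 = 17.2 m/s

V_stall = 17.2 m/s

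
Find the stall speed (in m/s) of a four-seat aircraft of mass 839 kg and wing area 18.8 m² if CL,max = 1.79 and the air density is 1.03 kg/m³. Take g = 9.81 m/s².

Stall occurs when L = W at CL,max. W = mg = 839 × 9.81 = 8231 N.
From L = ½ρV²S·CL,max = W: V_stall = √(2W/(ρSCL,max)) = √(2·8231/(1.03·18.8·1.79))
V_stall = √474.9 = 21.8 m/s

V_stall = 21.8 m/s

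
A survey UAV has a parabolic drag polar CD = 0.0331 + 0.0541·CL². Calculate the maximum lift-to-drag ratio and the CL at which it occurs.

(L/D)max = 11.8, at CL = 0.782

For CD = CD0 + K·CL², (L/D)max occurs at CL* = √(CD0/K) and equals 1/(2√(K·CD0)).
(L/D)max = 1/(2√(0.0541 × 0.0331)) = 1/(2 × 0.04232) = 11.8
CL* = √(0.0331/0.0541) = 0.782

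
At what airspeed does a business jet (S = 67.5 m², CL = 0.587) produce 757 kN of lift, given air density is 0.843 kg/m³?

v = 213 m/s

L = ½ρv²S·CL ⇒ v = √(2L/(ρ·S·CL))
v = √(2 × 7.57×10^5 / (0.843 × 67.5 × 0.587)) = √45330 = 213 m/s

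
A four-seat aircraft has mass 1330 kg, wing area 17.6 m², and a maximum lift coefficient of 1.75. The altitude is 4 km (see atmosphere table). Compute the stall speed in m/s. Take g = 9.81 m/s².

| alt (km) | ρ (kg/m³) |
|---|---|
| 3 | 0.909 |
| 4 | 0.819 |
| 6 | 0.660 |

V_stall = 32.2 m/s

At 4 km, from the table: ρ = 0.819 kg/m³.
At stall, lift equals weight: L = W = m·g = 1330 × 9.81 = 13050 N.
V_stall = √(2W/(ρ·S·CL,max)) = √(2 × 13050 / (0.819 × 17.6 × 1.75))
V_stall = √1034 = 32.2 m/s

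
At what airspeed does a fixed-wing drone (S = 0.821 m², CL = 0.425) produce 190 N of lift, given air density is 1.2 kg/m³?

v = 30.1 m/s

L = ½ρv²S·CL ⇒ v = √(2L/(ρ·S·CL))
v = √(2 × 190 / (1.2 × 0.821 × 0.425)) = √907.5 = 30.1 m/s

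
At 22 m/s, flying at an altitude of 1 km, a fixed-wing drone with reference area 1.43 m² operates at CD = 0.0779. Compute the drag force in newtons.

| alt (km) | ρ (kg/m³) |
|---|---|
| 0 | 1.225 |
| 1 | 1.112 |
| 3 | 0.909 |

At 1 km, from the table: ρ = 1.112 kg/m³.
D = ½ρv²S·CD = ½ × 1.112 × 22² × 1.43 × 0.0779 = 30 N

D = 30 N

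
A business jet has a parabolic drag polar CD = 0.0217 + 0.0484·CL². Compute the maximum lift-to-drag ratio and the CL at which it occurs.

For CD = CD0 + K·CL², (L/D)max occurs at CL* = √(CD0/K) and equals 1/(2√(K·CD0)).
(L/D)max = 1/(2√(0.0484 × 0.0217)) = 1/(2 × 0.03241) = 15.4
CL* = √(0.0217/0.0484) = 0.67

(L/D)max = 15.4, at CL = 0.67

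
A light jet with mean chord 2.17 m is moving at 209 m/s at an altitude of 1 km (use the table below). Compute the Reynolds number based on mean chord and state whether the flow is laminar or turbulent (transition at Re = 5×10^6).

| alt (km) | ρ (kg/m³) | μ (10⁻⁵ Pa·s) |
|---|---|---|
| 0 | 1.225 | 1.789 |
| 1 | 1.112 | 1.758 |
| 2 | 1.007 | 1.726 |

At 1 km, from the table: ρ = 1.112 kg/m³, μ = 1.758×10⁻⁵ Pa·s.
Re = ρ·v·c/μ = 1.112 × 209 × 2.17 / (1.758×10⁻⁵) = 2.87×10^7
Since 2.87×10^7 > 5×10^6, the flow is turbulent.

Re = 2.87×10^7 (turbulent)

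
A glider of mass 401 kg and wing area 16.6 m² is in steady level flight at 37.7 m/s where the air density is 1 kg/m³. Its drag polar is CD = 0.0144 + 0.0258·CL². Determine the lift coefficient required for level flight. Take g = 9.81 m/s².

Level flight ⇒ L = W = m·g = 401 × 9.81 = 3933.8 N.
Dynamic pressure q = 0.5 × 1 × 37.7² = 710.6 Pa.
Required CL = L/(qS) = 3933.8/(710.6·16.6) = 0.3335.

CL = 0.333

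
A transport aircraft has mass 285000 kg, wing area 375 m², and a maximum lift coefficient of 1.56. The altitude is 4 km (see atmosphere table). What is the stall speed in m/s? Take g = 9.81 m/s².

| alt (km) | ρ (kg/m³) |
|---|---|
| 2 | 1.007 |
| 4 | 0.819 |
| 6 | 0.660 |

At 4 km, from the table: ρ = 0.819 kg/m³.
Stall occurs when L = W at CL,max. W = mg = 285000 × 9.81 = 2.796×10^6 N.
From L = ½ρV²S·CL,max = W: V_stall = √(2W/(ρSCL,max)) = √(2·2.796×10^6/(0.819·375·1.56))
V_stall = √11670 = 108 m/s

V_stall = 108 m/s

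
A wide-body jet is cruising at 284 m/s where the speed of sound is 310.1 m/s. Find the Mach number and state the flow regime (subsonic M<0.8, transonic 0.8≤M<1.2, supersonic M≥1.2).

M = v/a = 284 / 310.1 = 0.916
M = 0.916 → transonic.

M = 0.916 (transonic)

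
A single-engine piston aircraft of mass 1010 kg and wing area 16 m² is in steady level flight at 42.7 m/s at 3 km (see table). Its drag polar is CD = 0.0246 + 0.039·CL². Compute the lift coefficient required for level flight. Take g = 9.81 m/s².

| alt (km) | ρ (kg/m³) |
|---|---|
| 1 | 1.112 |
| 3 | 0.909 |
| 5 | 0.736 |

At 3 km, from the table: ρ = 0.909 kg/m³.
Weight W = mg = 1010 × 9.81 = 9908.1 N; in level flight L = W.
q = ½ρv² = ½ × 0.909 × 42.7² = 828.7 Pa.
CL = 2W/(ρv²S) = 2×9908.1/(0.909×42.7²×16) = 0.7473.

CL = 0.747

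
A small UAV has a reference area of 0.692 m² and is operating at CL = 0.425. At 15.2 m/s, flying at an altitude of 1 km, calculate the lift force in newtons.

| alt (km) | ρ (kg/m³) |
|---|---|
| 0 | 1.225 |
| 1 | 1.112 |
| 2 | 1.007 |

At 1 km, from the table: ρ = 1.112 kg/m³.
Dynamic pressure q = ½ρv² = ½ × 1.112 × 15.2² = 128.5 Pa.
L = q·S·CL = 128.5 × 0.692 × 0.425 = 37.8 N

L = 37.8 N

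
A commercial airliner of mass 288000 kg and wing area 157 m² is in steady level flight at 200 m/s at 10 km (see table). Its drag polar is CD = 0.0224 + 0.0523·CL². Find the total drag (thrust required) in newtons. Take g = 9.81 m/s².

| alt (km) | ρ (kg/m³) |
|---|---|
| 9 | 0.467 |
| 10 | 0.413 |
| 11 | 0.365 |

D = 3.51×10^5 N

At 10 km, from the table: ρ = 0.413 kg/m³.
Weight W = mg = 288000 × 9.81 = 2.8253×10^6 N; in level flight L = W.
Dynamic pressure q = 0.5 × 0.413 × 200² = 8260 Pa.
CL = W/(q·S) = 2.8253×10^6 / (8260 × 157) = 2.179.
CD = 0.0224 + 0.0523 × 2.179² = 0.2706.
D = q·S·CD = 8260 × 157 × 0.2706 = 3.51×10^5 N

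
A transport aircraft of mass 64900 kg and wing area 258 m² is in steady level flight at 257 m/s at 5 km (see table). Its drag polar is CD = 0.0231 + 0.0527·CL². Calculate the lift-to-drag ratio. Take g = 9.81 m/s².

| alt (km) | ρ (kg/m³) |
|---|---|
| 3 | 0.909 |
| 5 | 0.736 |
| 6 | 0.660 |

At 5 km, from the table: ρ = 0.736 kg/m³.
Weight W = mg = 64900 × 9.81 = 6.3667×10^5 N; in level flight L = W.
Dynamic pressure q = 0.5 × 0.736 × 257² = 24310 Pa.
Required CL = L/(qS) = 6.3667×10^5/(24310·258) = 0.1015.
CD = 0.0231 + 0.0527 × 0.1015² = 0.02364.
L/D = CL/CD = 0.1015 / 0.02364 = 4.29

L/D = 4.29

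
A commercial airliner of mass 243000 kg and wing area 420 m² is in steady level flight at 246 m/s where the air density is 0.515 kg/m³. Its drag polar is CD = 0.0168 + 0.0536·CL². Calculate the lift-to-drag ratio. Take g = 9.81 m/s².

L/D = 15.2

Level flight ⇒ L = W = m·g = 243000 × 9.81 = 2.3838×10^6 N.
Dynamic pressure q = 0.5 × 0.515 × 246² = 15580 Pa.
CL = W/(q·S) = 2.3838×10^6 / (15580 × 420) = 0.3642.
CD = 0.0168 + 0.0536 × 0.3642² = 0.02391.
L/D = CL/CD = 0.3642 / 0.02391 = 15.2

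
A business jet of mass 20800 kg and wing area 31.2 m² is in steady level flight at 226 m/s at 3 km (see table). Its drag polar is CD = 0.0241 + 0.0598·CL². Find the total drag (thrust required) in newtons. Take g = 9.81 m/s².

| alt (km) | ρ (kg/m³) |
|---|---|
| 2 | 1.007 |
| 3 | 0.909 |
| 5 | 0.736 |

At 3 km, from the table: ρ = 0.909 kg/m³.
Level flight ⇒ L = W = m·g = 20800 × 9.81 = 2.0405×10^5 N.
q = ½ρv² = ½ × 0.909 × 226² = 23210 Pa.
CL = 2W/(ρv²S) = 2×2.0405×10^5/(0.909×226²×31.2) = 0.2817.
CD = 0.0241 + 0.0598 × 0.2817² = 0.02885.
D = q·S·CD = 23210 × 31.2 × 0.02885 = 20890 N

D = 20900 N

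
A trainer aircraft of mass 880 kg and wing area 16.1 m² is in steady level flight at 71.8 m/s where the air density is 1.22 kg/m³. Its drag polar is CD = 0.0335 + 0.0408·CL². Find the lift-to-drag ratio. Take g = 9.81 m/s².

Level flight ⇒ L = W = m·g = 880 × 9.81 = 8632.8 N.
q = ½ρv² = ½ × 1.22 × 71.8² = 3145 Pa.
CL = W/(q·S) = 8632.8 / (3145 × 16.1) = 0.1705.
CD = 0.0335 + 0.0408 × 0.1705² = 0.03469.
L/D = CL/CD = 0.1705 / 0.03469 = 4.92

L/D = 4.92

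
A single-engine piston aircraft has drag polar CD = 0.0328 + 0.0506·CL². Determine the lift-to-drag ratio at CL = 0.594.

CD = 0.0328 + 0.0506 × 0.594² = 0.05065
L/D = CL/CD = 0.594 / 0.05065 = 11.7

L/D = 11.7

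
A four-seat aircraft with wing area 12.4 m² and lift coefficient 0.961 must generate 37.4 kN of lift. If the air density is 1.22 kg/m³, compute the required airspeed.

L = ½ρv²S·CL ⇒ v = √(2L/(ρ·S·CL))
v = √(2 × 37400 / (1.22 × 12.4 × 0.961)) = √5145 = 71.7 m/s

v = 71.7 m/s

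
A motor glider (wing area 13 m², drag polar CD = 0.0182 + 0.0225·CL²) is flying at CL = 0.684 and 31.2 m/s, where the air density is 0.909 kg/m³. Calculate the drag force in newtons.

D = 165 N

CD = 0.0182 + 0.0225 × 0.684² = 0.02873
D = ½ρv²S·CD = ½ × 0.909 × 31.2² × 13 × 0.02873 = 165 N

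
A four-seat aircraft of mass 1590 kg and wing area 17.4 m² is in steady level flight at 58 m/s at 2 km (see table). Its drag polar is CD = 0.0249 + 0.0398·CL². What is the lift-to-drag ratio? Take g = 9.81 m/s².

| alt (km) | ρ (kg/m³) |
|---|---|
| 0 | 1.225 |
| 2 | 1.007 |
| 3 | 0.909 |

L/D = 14.7

At 2 km, from the table: ρ = 1.007 kg/m³.
Weight W = mg = 1590 × 9.81 = 15598 N; in level flight L = W.
Dynamic pressure q = 0.5 × 1.007 × 58² = 1694 Pa.
CL = 2W/(ρv²S) = 2×15598/(1.007×58²×17.4) = 0.5293.
CD = 0.0249 + 0.0398 × 0.5293² = 0.03605.
L/D = CL/CD = 0.5293 / 0.03605 = 14.7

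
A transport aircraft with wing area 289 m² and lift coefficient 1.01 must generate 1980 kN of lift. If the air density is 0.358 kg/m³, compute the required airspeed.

L = ½ρv²S·CL ⇒ v = √(2L/(ρ·S·CL))
v = √(2 × 1.98×10^6 / (0.358 × 289 × 1.01)) = √37900 = 195 m/s

v = 195 m/s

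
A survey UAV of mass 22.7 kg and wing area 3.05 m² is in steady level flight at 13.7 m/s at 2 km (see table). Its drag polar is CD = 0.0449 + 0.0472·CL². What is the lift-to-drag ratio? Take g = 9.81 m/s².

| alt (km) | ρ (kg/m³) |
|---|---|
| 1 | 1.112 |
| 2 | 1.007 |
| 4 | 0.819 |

L/D = 10.6

At 2 km, from the table: ρ = 1.007 kg/m³.
In steady level flight, lift balances weight: W = mg = 22.7 × 9.81 = 222.69 N.
Dynamic pressure q = 0.5 × 1.007 × 13.7² = 94.5 Pa.
CL = W/(q·S) = 222.69 / (94.5 × 3.05) = 0.7726.
CD = 0.0449 + 0.0472 × 0.7726² = 0.07307.
L/D = CL/CD = 0.7726 / 0.07307 = 10.6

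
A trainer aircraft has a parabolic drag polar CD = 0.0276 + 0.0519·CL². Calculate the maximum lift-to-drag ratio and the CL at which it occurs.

(L/D)max = 13.2, at CL = 0.729

For CD = CD0 + K·CL², (L/D)max occurs at CL* = √(CD0/K) and equals 1/(2√(K·CD0)).
(L/D)max = 1/(2√(0.0519 × 0.0276)) = 1/(2 × 0.03785) = 13.2
CL* = √(0.0276/0.0519) = 0.729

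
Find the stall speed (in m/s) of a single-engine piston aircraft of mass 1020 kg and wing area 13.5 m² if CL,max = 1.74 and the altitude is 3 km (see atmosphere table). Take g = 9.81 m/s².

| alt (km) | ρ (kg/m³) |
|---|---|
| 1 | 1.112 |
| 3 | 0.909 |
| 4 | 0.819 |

At 3 km, from the table: ρ = 0.909 kg/m³.
Weight W = mg = 1020 × 9.81 = 10010 N.
V_stall = √(2W/(ρ·S·CL,max)) = √(2 × 10010 / (0.909 × 13.5 × 1.74))
V_stall = √937.2 = 30.6 m/s

V_stall = 30.6 m/s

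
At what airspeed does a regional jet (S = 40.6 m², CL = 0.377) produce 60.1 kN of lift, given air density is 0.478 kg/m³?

L = ½ρv²S·CL ⇒ v = √(2L/(ρ·S·CL))
v = √(2 × 60100 / (0.478 × 40.6 × 0.377)) = √16430 = 128 m/s

v = 128 m/s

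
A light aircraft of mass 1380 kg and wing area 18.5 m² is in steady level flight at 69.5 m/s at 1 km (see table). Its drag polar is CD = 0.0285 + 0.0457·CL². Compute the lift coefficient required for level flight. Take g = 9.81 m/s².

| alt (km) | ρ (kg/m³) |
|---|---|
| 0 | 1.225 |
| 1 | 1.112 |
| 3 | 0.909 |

At 1 km, from the table: ρ = 1.112 kg/m³.
Weight W = mg = 1380 × 9.81 = 13538 N; in level flight L = W.
Dynamic pressure q = 0.5 × 1.112 × 69.5² = 2686 Pa.
CL = W/(q·S) = 13538 / (2686 × 18.5) = 0.2725.

CL = 0.272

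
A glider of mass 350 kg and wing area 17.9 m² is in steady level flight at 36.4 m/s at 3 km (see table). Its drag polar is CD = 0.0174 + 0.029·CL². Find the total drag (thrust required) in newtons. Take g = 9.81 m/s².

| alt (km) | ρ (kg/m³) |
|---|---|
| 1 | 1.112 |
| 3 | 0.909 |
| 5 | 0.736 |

D = 219 N

At 3 km, from the table: ρ = 0.909 kg/m³.
Weight W = mg = 350 × 9.81 = 3433.5 N; in level flight L = W.
Dynamic pressure q = 0.5 × 0.909 × 36.4² = 602.2 Pa.
Required CL = L/(qS) = 3433.5/(602.2·17.9) = 0.3185.
CD = 0.0174 + 0.029 × 0.3185² = 0.02034.
D = q·S·CD = 602.2 × 17.9 × 0.02034 = 219.3 N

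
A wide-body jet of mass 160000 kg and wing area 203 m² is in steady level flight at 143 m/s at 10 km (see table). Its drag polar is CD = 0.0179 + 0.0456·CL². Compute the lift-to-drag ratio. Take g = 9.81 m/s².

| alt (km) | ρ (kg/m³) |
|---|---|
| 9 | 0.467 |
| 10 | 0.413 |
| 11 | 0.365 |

L/D = 10.7

At 10 km, from the table: ρ = 0.413 kg/m³.
Weight W = mg = 160000 × 9.81 = 1.5696×10^6 N; in level flight L = W.
Dynamic pressure q = 0.5 × 0.413 × 143² = 4223 Pa.
CL = W/(q·S) = 1.5696×10^6 / (4223 × 203) = 1.831.
CD = 0.0179 + 0.0456 × 1.831² = 0.1708.
L/D = CL/CD = 1.831 / 0.1708 = 10.7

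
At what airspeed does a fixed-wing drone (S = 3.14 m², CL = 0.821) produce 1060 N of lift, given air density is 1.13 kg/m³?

L = ½ρv²S·CL ⇒ v = √(2L/(ρ·S·CL))
v = √(2 × 1060 / (1.13 × 3.14 × 0.821)) = √727.8 = 27 m/s

v = 27 m/s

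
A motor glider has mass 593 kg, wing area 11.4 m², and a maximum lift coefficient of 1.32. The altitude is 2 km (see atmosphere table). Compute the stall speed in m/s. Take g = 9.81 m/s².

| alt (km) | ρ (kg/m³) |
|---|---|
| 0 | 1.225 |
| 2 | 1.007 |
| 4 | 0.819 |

V_stall = 27.7 m/s

At 2 km, from the table: ρ = 1.007 kg/m³.
Stall occurs when L = W at CL,max. W = mg = 593 × 9.81 = 5817 N.
V_stall = √(2W/(ρ·S·CL,max)) = √(2 × 5817 / (1.007 × 11.4 × 1.32))
V_stall = √767.8 = 27.7 m/s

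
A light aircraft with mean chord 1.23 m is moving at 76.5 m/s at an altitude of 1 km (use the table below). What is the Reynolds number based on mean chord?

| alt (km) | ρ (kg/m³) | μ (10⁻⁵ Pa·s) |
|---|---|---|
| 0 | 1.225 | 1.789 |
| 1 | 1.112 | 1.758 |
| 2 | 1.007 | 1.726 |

At 1 km, from the table: ρ = 1.112 kg/m³, μ = 1.758×10⁻⁵ Pa·s.
Re = ρ·v·c/μ = 1.112 × 76.5 × 1.23 / (1.758×10⁻⁵) = 5.95×10^6

Re = 5.95×10^6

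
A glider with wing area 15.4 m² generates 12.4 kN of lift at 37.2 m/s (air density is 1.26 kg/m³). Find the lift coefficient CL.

CL = 0.924

From L = ½ρv²S·CL, rearranging gives CL = 2L/(ρv²S).
CL = 2 × 12400 / (1.26 × 37.2² × 15.4) = 0.924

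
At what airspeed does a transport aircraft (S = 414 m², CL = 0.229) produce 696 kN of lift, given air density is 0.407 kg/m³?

v = 190 m/s

L = ½ρv²S·CL ⇒ v = √(2L/(ρ·S·CL))
v = √(2 × 6.96×10^5 / (0.407 × 414 × 0.229)) = √36080 = 190 m/s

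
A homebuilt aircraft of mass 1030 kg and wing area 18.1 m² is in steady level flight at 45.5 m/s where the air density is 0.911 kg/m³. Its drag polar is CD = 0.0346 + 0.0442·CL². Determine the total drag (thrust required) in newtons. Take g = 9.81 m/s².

D = 855 N

In steady level flight, lift balances weight: W = mg = 1030 × 9.81 = 10104 N.
Dynamic pressure q = 0.5 × 0.911 × 45.5² = 943 Pa.
CL = 2W/(ρv²S) = 2×10104/(0.911×45.5²×18.1) = 0.592.
CD = 0.0346 + 0.0442 × 0.592² = 0.05009.
D = q·S·CD = 943 × 18.1 × 0.05009 = 855 N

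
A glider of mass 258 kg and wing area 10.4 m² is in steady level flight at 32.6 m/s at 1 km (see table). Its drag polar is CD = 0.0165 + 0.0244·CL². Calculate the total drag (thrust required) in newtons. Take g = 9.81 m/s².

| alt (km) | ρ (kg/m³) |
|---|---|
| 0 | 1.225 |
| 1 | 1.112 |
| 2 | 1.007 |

D = 127 N

At 1 km, from the table: ρ = 1.112 kg/m³.
In steady level flight, lift balances weight: W = mg = 258 × 9.81 = 2531 N.
q = ½ρv² = ½ × 1.112 × 32.6² = 590.9 Pa.
Required CL = L/(qS) = 2531/(590.9·10.4) = 0.4119.
CD = 0.0165 + 0.0244 × 0.4119² = 0.02064.
D = q·S·CD = 590.9 × 10.4 × 0.02064 = 126.8 N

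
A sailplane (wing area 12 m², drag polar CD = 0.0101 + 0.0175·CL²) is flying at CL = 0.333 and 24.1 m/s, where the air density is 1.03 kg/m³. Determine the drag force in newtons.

D = 43.2 N

CD = 0.0101 + 0.0175 × 0.333² = 0.01204
D = ½ρv²S·CD = ½ × 1.03 × 24.1² × 12 × 0.01204 = 43.2 N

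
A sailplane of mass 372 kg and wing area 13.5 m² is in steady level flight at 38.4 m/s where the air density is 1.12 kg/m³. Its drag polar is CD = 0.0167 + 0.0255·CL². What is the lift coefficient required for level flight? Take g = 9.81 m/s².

In steady level flight, lift balances weight: W = mg = 372 × 9.81 = 3649.3 N.
Dynamic pressure q = 0.5 × 1.12 × 38.4² = 825.8 Pa.
Required CL = L/(qS) = 3649.3/(825.8·13.5) = 0.3274.

CL = 0.327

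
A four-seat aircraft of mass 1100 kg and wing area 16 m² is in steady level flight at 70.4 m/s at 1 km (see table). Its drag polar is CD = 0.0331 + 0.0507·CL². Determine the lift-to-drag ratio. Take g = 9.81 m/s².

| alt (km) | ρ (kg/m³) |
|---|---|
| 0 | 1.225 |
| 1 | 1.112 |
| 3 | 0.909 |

L/D = 6.77

At 1 km, from the table: ρ = 1.112 kg/m³.
Weight W = mg = 1100 × 9.81 = 10791 N; in level flight L = W.
Dynamic pressure q = 0.5 × 1.112 × 70.4² = 2756 Pa.
CL = W/(q·S) = 10791 / (2756 × 16) = 0.2447.
CD = 0.0331 + 0.0507 × 0.2447² = 0.03614.
L/D = CL/CD = 0.2447 / 0.03614 = 6.77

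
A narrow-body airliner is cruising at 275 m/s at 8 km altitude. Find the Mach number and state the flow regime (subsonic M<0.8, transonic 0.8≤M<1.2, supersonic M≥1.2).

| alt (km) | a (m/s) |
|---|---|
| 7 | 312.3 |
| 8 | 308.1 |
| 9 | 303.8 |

At 8 km, from the table: a = 308.1 m/s.
M = v/a = 275 / 308.1 = 0.893
M = 0.893 → transonic.

M = 0.893 (transonic)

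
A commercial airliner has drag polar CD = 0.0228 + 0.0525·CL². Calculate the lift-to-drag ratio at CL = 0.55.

CD = 0.0228 + 0.0525 × 0.55² = 0.03868
L/D = CL/CD = 0.55 / 0.03868 = 14.2

L/D = 14.2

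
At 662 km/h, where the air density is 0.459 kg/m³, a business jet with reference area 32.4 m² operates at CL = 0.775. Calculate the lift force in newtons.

Convert speed: v = 662 km/h ÷ 3.6 = 183.9 m/s.
L = ½ρv²S·CL = ½ × 0.459 × 183.9² × 32.4 × 0.775 = 1.95×10^5 N ≈ 195 kN

L = 1.95×10^5 N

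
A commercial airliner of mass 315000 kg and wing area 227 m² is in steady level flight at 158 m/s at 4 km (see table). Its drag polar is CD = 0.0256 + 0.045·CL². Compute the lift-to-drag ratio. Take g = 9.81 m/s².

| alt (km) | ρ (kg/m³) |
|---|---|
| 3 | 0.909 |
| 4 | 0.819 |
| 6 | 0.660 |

At 4 km, from the table: ρ = 0.819 kg/m³.
Weight W = mg = 315000 × 9.81 = 3.0902×10^6 N; in level flight L = W.
Dynamic pressure q = 0.5 × 0.819 × 158² = 10220 Pa.
CL = W/(q·S) = 3.0902×10^6 / (10220 × 227) = 1.332.
CD = 0.0256 + 0.045 × 1.332² = 0.1054.
L/D = CL/CD = 1.332 / 0.1054 = 12.6

L/D = 12.6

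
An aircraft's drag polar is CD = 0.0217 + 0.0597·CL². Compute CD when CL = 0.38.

CD = 0.0303

CD = 0.0217 + 0.0597 × 0.38² = 0.0217 + 0.008621 = 0.0303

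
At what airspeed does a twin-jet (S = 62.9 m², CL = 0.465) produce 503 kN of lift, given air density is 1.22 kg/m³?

v = 168 m/s

L = ½ρv²S·CL ⇒ v = √(2L/(ρ·S·CL))
v = √(2 × 5.03×10^5 / (1.22 × 62.9 × 0.465)) = √28190 = 168 m/s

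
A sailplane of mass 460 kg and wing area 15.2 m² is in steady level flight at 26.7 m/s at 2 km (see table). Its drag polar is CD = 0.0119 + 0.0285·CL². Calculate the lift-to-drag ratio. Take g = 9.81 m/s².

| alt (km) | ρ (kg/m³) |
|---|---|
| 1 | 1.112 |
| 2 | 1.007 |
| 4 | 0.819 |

L/D = 26.3

At 2 km, from the table: ρ = 1.007 kg/m³.
In steady level flight, lift balances weight: W = mg = 460 × 9.81 = 4512.6 N.
Dynamic pressure q = 0.5 × 1.007 × 26.7² = 358.9 Pa.
CL = W/(q·S) = 4512.6 / (358.9 × 15.2) = 0.8271.
CD = 0.0119 + 0.0285 × 0.8271² = 0.0314.
L/D = CL/CD = 0.8271 / 0.0314 = 26.3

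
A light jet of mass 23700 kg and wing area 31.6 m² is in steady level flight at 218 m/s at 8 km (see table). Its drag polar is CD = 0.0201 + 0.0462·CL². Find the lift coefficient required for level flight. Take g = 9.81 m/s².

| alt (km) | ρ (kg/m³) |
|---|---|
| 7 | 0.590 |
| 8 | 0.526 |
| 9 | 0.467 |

CL = 0.589

At 8 km, from the table: ρ = 0.526 kg/m³.
Level flight ⇒ L = W = m·g = 23700 × 9.81 = 2.325×10^5 N.
q = ½ρv² = ½ × 0.526 × 218² = 12500 Pa.
CL = 2W/(ρv²S) = 2×2.325×10^5/(0.526×218²×31.6) = 0.5887.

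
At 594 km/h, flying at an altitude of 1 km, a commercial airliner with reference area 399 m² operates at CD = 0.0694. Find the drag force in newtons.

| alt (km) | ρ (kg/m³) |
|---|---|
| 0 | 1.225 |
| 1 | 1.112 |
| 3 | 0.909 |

At 1 km, from the table: ρ = 1.112 kg/m³.
Convert speed: v = 594 km/h ÷ 3.6 = 165 m/s.
Dynamic pressure q = ½ρv² = ½ × 1.112 × 165² = 15140 Pa.
D = q·S·CD = 15140 × 399 × 0.0694 = 4.19×10^5 N ≈ 419 kN

D = 4.19×10^5 N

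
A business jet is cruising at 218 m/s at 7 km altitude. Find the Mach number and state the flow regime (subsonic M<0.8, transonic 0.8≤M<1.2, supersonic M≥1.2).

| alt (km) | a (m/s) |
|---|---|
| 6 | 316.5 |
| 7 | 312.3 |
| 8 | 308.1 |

M = 0.698 (subsonic)

At 7 km, from the table: a = 312.3 m/s.
M = v/a = 218 / 312.3 = 0.698
M = 0.698 → subsonic.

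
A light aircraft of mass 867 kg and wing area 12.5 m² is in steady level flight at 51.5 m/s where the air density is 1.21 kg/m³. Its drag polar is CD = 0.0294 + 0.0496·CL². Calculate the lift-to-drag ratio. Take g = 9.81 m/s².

L/D = 11.1

Level flight ⇒ L = W = m·g = 867 × 9.81 = 8505.3 N.
q = ½ρv² = ½ × 1.21 × 51.5² = 1605 Pa.
CL = W/(q·S) = 8505.3 / (1605 × 12.5) = 0.424.
CD = 0.0294 + 0.0496 × 0.424² = 0.03832.
L/D = CL/CD = 0.424 / 0.03832 = 11.1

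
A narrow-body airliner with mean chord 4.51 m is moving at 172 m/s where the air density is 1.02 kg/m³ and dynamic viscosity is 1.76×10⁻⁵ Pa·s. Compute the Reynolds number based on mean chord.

Re = ρ·v·c/μ = 1.02 × 172 × 4.51 / (1.76×10⁻⁵) = 4.5×10^7

Re = 4.5×10^7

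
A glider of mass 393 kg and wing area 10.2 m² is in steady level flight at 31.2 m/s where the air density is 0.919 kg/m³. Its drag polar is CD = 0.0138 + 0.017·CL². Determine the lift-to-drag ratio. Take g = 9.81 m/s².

L/D = 32.6

Level flight ⇒ L = W = m·g = 393 × 9.81 = 3855.3 N.
Dynamic pressure q = 0.5 × 0.919 × 31.2² = 447.3 Pa.
Required CL = L/(qS) = 3855.3/(447.3·10.2) = 0.845.
CD = 0.0138 + 0.017 × 0.845² = 0.02594.
L/D = CL/CD = 0.845 / 0.02594 = 32.6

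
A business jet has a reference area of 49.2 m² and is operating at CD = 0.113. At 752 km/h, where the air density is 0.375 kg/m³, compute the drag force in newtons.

D = 45500 N

Convert speed: v = 752 km/h ÷ 3.6 = 208.9 m/s.
D = ½ρv²S·CD = ½ × 0.375 × 208.9² × 49.2 × 0.113 = 45500 N ≈ 45.5 kN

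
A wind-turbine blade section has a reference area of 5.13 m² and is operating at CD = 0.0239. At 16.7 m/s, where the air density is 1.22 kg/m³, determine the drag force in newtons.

Dynamic pressure q = ½ρv² = ½ × 1.22 × 16.7² = 170.1 Pa.
D = q·S·CD = 170.1 × 5.13 × 0.0239 = 20.9 N

D = 20.9 N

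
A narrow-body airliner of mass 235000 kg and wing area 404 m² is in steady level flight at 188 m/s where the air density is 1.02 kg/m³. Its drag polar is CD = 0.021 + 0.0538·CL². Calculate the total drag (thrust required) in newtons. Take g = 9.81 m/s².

Level flight ⇒ L = W = m·g = 235000 × 9.81 = 2.3054×10^6 N.
q = ½ρv² = ½ × 1.02 × 188² = 18030 Pa.
Required CL = L/(qS) = 2.3054×10^6/(18030·404) = 0.3166.
CD = 0.021 + 0.0538 × 0.3166² = 0.02639.
D = q·S·CD = 18030 × 404 × 0.02639 = 1.922×10^5 N

D = 1.92×10^5 N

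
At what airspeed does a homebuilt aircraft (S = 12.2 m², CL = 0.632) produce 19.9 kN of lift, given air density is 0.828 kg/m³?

L = ½ρv²S·CL ⇒ v = √(2L/(ρ·S·CL))
v = √(2 × 19900 / (0.828 × 12.2 × 0.632)) = √6234 = 79 m/s

v = 79 m/s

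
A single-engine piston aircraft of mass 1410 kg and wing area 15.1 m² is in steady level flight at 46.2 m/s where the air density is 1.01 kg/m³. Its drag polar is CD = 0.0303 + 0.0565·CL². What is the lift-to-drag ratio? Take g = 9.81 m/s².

L/D = 12

Level flight ⇒ L = W = m·g = 1410 × 9.81 = 13832 N.
Dynamic pressure q = 0.5 × 1.01 × 46.2² = 1078 Pa.
CL = W/(q·S) = 13832 / (1078 × 15.1) = 0.8498.
CD = 0.0303 + 0.0565 × 0.8498² = 0.07111.
L/D = CL/CD = 0.8498 / 0.07111 = 12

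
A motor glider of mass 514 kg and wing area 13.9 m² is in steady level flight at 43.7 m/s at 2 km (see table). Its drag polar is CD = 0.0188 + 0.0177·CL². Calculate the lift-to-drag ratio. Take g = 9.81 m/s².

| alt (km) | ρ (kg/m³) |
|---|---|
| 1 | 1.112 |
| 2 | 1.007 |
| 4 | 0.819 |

L/D = 17.7

At 2 km, from the table: ρ = 1.007 kg/m³.
Level flight ⇒ L = W = m·g = 514 × 9.81 = 5042.3 N.
q = ½ρv² = ½ × 1.007 × 43.7² = 961.5 Pa.
Required CL = L/(qS) = 5042.3/(961.5·13.9) = 0.3773.
CD = 0.0188 + 0.0177 × 0.3773² = 0.02132.
L/D = CL/CD = 0.3773 / 0.02132 = 17.7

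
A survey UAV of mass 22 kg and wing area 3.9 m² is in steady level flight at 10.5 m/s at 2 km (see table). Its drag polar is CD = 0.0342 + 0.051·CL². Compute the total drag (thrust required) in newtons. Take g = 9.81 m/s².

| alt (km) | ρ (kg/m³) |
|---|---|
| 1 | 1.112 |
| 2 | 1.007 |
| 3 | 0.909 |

D = 18.4 N

At 2 km, from the table: ρ = 1.007 kg/m³.
In steady level flight, lift balances weight: W = mg = 22 × 9.81 = 215.82 N.
q = ½ρv² = ½ × 1.007 × 10.5² = 55.51 Pa.
CL = 2W/(ρv²S) = 2×215.82/(1.007×10.5²×3.9) = 0.9969.
CD = 0.0342 + 0.051 × 0.9969² = 0.08488.
D = q·S·CD = 55.51 × 3.9 × 0.08488 = 18.38 N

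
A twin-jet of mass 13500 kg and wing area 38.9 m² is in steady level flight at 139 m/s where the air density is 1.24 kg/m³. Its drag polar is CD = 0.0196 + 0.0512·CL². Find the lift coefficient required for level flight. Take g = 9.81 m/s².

Weight W = mg = 13500 × 9.81 = 1.3244×10^5 N; in level flight L = W.
q = ½ρv² = ½ × 1.24 × 139² = 11980 Pa.
CL = W/(q·S) = 1.3244×10^5 / (11980 × 38.9) = 0.2842.

CL = 0.284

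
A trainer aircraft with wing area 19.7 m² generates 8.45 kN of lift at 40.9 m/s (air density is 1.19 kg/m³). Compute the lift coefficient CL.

CL = 0.431

From L = ½ρv²S·CL, rearranging gives CL = 2L/(ρv²S).
CL = 2 × 8450 / (1.19 × 40.9² × 19.7) = 0.431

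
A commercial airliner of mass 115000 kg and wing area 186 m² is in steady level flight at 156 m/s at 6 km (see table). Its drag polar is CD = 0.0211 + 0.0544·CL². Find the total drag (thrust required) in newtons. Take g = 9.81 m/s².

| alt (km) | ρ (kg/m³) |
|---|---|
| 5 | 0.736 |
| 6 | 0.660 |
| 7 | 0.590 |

At 6 km, from the table: ρ = 0.660 kg/m³.
Weight W = mg = 115000 × 9.81 = 1.1282×10^6 N; in level flight L = W.
Dynamic pressure q = 0.5 × 0.66 × 156² = 8031 Pa.
CL = W/(q·S) = 1.1282×10^6 / (8031 × 186) = 0.7553.
CD = 0.0211 + 0.0544 × 0.7553² = 0.05213.
D = q·S·CD = 8031 × 186 × 0.05213 = 77870 N

D = 77900 N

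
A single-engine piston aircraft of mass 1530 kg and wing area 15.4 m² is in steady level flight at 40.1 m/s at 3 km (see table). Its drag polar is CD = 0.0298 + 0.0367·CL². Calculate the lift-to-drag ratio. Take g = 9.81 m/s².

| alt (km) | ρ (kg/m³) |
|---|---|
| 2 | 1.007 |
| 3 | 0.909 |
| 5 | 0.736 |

At 3 km, from the table: ρ = 0.909 kg/m³.
Level flight ⇒ L = W = m·g = 1530 × 9.81 = 15009 N.
q = ½ρv² = ½ × 0.909 × 40.1² = 730.8 Pa.
CL = 2W/(ρv²S) = 2×15009/(0.909×40.1²×15.4) = 1.334.
CD = 0.0298 + 0.0367 × 1.334² = 0.09507.
L/D = CL/CD = 1.334 / 0.09507 = 14

L/D = 14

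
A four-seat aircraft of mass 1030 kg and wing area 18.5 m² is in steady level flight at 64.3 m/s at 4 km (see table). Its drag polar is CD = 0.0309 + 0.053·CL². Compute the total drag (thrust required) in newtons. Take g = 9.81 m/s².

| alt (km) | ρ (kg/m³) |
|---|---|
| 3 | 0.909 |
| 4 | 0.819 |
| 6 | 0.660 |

D = 1140 N

At 4 km, from the table: ρ = 0.819 kg/m³.
Level flight ⇒ L = W = m·g = 1030 × 9.81 = 10104 N.
Dynamic pressure q = 0.5 × 0.819 × 64.3² = 1693 Pa.
Required CL = L/(qS) = 10104/(1693·18.5) = 0.3226.
CD = 0.0309 + 0.053 × 0.3226² = 0.03642.
D = q·S·CD = 1693 × 18.5 × 0.03642 = 1141 N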